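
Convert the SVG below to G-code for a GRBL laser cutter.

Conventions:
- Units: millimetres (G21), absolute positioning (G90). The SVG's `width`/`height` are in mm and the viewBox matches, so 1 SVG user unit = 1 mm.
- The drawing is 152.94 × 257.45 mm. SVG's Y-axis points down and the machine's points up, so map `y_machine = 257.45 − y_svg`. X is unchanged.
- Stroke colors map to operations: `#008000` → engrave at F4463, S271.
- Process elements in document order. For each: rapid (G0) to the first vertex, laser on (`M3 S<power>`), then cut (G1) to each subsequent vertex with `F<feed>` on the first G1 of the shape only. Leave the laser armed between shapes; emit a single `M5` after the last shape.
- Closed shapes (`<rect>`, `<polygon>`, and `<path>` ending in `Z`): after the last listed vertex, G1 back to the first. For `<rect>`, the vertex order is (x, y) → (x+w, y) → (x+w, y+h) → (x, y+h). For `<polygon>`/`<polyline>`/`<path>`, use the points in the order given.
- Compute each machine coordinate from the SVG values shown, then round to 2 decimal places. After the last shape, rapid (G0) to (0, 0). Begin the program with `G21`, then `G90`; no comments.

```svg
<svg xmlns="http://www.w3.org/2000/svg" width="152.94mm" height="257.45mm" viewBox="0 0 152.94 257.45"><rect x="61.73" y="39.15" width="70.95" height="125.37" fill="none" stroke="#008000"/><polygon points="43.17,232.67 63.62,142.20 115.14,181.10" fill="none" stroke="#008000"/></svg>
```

1 u = 1 mm; y_m = 257.45 − y.

[1] `<rect>` rectangle, #008000→engrave S271 F4463: (61.73,218.30) → (132.68,218.30) → (132.68,92.93) → (61.73,92.93) → (61.73,218.30) (closed)

[2] `<polygon>` closed polygon, #008000→engrave S271 F4463: (43.17,24.78) → (63.62,115.25) → (115.14,76.35) → (43.17,24.78) (closed)

G21
G90
G0 X61.73 Y218.30
M3 S271
G1 X132.68 Y218.30 F4463
G1 X132.68 Y92.93
G1 X61.73 Y92.93
G1 X61.73 Y218.30
G0 X43.17 Y24.78
M3 S271
G1 X63.62 Y115.25 F4463
G1 X115.14 Y76.35
G1 X43.17 Y24.78
M5
G0 X0.00 Y0.00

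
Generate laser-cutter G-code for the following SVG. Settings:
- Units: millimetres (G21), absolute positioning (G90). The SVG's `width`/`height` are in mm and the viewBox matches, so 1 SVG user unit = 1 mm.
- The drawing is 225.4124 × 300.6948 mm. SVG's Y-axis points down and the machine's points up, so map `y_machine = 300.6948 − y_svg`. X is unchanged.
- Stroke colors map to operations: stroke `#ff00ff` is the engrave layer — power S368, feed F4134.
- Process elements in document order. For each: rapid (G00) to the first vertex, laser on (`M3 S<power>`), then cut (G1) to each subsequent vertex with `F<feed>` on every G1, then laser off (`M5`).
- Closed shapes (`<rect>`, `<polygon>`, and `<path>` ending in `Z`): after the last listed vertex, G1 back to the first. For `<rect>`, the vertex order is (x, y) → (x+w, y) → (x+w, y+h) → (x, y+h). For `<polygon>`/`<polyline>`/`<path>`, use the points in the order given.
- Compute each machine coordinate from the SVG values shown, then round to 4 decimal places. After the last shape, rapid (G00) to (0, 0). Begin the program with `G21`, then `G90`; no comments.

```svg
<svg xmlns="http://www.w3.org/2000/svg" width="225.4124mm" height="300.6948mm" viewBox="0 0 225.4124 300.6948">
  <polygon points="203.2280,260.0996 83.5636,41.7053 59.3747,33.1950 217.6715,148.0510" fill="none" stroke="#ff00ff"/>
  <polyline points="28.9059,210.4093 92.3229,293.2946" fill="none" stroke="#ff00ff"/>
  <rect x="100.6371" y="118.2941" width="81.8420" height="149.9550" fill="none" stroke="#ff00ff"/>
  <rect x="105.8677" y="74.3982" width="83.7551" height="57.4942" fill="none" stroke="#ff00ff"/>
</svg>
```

Since the viewBox matches the mm dimensions, user units are millimetres directly. The only transform is the Y-flip y_m = 300.6948 − y_svg.

Shape 1 is a closed polygon drawn with `<polygon>`. Its stroke #ff00ff means engrave at S368, F4134. After flipping Y the toolpath is (203.2280,40.5952) → (83.5636,258.9895) → (59.3747,267.4998) → (217.6715,152.6438) → (203.2280,40.5952), returning to the start.

Shape 2 is a line segment drawn with `<polyline>`. Its stroke #ff00ff means engrave at S368, F4134. After flipping Y the toolpath is (28.9059,90.2855) → (92.3229,7.4002).

Shape 3 is a rectangle drawn with `<rect>`. Its stroke #ff00ff means engrave at S368, F4134. After flipping Y the toolpath is (100.6371,182.4007) → (182.4791,182.4007) → (182.4791,32.4457) → (100.6371,32.4457) → (100.6371,182.4007), returning to the start.

Shape 4 is a rectangle drawn with `<rect>`. Its stroke #ff00ff means engrave at S368, F4134. After flipping Y the toolpath is (105.8677,226.2966) → (189.6228,226.2966) → (189.6228,168.8024) → (105.8677,168.8024) → (105.8677,226.2966), returning to the start.

G21
G90
G00 X203.2280 Y40.5952
M3 S368
G1 X83.5636 Y258.9895 F4134
G1 X59.3747 Y267.4998 F4134
G1 X217.6715 Y152.6438 F4134
G1 X203.2280 Y40.5952 F4134
M5
G00 X28.9059 Y90.2855
M3 S368
G1 X92.3229 Y7.4002 F4134
M5
G00 X100.6371 Y182.4007
M3 S368
G1 X182.4791 Y182.4007 F4134
G1 X182.4791 Y32.4457 F4134
G1 X100.6371 Y32.4457 F4134
G1 X100.6371 Y182.4007 F4134
M5
G00 X105.8677 Y226.2966
M3 S368
G1 X189.6228 Y226.2966 F4134
G1 X189.6228 Y168.8024 F4134
G1 X105.8677 Y168.8024 F4134
G1 X105.8677 Y226.2966 F4134
M5
G00 X0.0000 Y0.0000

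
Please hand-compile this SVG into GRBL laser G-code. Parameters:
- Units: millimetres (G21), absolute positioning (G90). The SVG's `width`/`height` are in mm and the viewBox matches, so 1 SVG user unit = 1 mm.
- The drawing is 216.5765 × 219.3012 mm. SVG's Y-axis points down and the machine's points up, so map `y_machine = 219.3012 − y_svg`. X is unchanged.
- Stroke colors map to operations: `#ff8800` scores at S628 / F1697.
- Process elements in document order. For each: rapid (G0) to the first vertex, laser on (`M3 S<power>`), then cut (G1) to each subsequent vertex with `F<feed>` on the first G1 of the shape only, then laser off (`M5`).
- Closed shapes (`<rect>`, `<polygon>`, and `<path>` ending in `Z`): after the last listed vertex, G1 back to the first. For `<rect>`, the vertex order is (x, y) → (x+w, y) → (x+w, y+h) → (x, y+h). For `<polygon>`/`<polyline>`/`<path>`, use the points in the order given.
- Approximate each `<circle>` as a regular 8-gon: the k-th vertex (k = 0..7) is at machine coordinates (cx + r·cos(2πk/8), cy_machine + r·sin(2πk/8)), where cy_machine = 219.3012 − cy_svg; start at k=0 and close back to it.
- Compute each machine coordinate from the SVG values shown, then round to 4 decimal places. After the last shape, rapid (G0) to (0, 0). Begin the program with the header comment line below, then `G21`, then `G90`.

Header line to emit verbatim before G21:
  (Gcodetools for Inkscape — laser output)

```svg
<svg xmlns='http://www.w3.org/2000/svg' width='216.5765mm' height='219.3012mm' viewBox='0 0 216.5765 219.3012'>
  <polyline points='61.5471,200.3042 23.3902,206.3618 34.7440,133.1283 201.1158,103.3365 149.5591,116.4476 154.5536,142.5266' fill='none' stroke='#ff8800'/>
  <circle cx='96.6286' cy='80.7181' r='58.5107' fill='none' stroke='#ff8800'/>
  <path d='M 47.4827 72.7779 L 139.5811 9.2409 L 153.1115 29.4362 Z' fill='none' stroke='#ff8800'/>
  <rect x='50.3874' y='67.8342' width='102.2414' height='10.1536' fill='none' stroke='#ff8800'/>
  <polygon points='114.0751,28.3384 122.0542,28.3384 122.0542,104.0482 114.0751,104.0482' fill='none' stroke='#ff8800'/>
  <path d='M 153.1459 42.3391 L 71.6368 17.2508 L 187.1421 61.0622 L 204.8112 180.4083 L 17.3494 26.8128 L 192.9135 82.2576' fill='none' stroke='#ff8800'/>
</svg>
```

Since the viewBox matches the mm dimensions, user units are millimetres directly. The only transform is the Y-flip y_m = 219.3012 − y_svg.

Shape 1 is a open polyline drawn with `<polyline>`. Its stroke #ff8800 means score at S628, F1697. After flipping Y the toolpath is (61.5471,18.9970) → (23.3902,12.9394) → (34.7440,86.1729) → (201.1158,115.9647) → (149.5591,102.8536) → (154.5536,76.7746).

Shape 2 is a circle drawn with `<circle>`. Its stroke #ff8800 means score at S628, F1697. After flipping Y the toolpath is (155.1393,138.5831) → (138.0019,179.9564) → (96.6286,197.0938) → (55.2553,179.9564) → (38.1179,138.5831) → (55.2553,97.2098) → (96.6286,80.0724) → (138.0019,97.2098) → (155.1393,138.5831), returning to the start.

Shape 3 is a closed polygon drawn with `<path>`. Its stroke #ff8800 means score at S628, F1697. After flipping Y the toolpath is (47.4827,146.5233) → (139.5811,210.0603) → (153.1115,189.8650) → (47.4827,146.5233), returning to the start.

Shape 4 is a rectangle drawn with `<rect>`. Its stroke #ff8800 means score at S628, F1697. After flipping Y the toolpath is (50.3874,151.4670) → (152.6288,151.4670) → (152.6288,141.3134) → (50.3874,141.3134) → (50.3874,151.4670), returning to the start.

Shape 5 is a rectangle drawn with `<polygon>`. Its stroke #ff8800 means score at S628, F1697. After flipping Y the toolpath is (114.0751,190.9628) → (122.0542,190.9628) → (122.0542,115.2530) → (114.0751,115.2530) → (114.0751,190.9628), returning to the start.

Shape 6 is a open polyline drawn with `<path>`. Its stroke #ff8800 means score at S628, F1697. After flipping Y the toolpath is (153.1459,176.9621) → (71.6368,202.0504) → (187.1421,158.2390) → (204.8112,38.8929) → (17.3494,192.4884) → (192.9135,137.0436).

(Gcodetools for Inkscape — laser output)
G21
G90
G0 X61.5471 Y18.9970
M3 S628
G1 X23.3902 Y12.9394 F1697
G1 X34.7440 Y86.1729
G1 X201.1158 Y115.9647
G1 X149.5591 Y102.8536
G1 X154.5536 Y76.7746
M5
G0 X155.1393 Y138.5831
M3 S628
G1 X138.0019 Y179.9564 F1697
G1 X96.6286 Y197.0938
G1 X55.2553 Y179.9564
G1 X38.1179 Y138.5831
G1 X55.2553 Y97.2098
G1 X96.6286 Y80.0724
G1 X138.0019 Y97.2098
G1 X155.1393 Y138.5831
M5
G0 X47.4827 Y146.5233
M3 S628
G1 X139.5811 Y210.0603 F1697
G1 X153.1115 Y189.8650
G1 X47.4827 Y146.5233
M5
G0 X50.3874 Y151.4670
M3 S628
G1 X152.6288 Y151.4670 F1697
G1 X152.6288 Y141.3134
G1 X50.3874 Y141.3134
G1 X50.3874 Y151.4670
M5
G0 X114.0751 Y190.9628
M3 S628
G1 X122.0542 Y190.9628 F1697
G1 X122.0542 Y115.2530
G1 X114.0751 Y115.2530
G1 X114.0751 Y190.9628
M5
G0 X153.1459 Y176.9621
M3 S628
G1 X71.6368 Y202.0504 F1697
G1 X187.1421 Y158.2390
G1 X204.8112 Y38.8929
G1 X17.3494 Y192.4884
G1 X192.9135 Y137.0436
M5
G0 X0.0000 Y0.0000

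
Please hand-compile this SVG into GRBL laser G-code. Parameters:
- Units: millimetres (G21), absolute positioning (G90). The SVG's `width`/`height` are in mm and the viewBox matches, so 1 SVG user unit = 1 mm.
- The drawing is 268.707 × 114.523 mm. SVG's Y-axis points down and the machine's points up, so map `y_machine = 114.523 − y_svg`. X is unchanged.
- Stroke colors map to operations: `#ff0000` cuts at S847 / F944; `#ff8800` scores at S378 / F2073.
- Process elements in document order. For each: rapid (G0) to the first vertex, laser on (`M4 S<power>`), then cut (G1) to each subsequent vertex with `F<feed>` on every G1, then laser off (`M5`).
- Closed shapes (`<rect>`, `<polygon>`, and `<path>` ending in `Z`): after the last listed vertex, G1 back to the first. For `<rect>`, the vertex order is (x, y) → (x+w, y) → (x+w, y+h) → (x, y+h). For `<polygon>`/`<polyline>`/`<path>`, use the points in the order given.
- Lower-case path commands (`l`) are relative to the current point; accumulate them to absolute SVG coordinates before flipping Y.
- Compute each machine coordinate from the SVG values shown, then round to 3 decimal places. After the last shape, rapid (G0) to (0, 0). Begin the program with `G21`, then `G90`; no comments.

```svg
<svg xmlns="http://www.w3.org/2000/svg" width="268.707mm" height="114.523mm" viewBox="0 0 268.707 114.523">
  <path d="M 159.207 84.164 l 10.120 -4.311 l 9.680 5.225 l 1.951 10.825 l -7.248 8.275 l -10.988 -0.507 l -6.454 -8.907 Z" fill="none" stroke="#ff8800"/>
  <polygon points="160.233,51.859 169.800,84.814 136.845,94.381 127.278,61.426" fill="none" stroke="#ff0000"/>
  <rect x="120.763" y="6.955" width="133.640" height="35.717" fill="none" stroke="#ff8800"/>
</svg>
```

G21
G90
G0 X159.207 Y30.359
M4 S378
G1 X169.327 Y34.670 F2073
G1 X179.007 Y29.445 F2073
G1 X180.958 Y18.620 F2073
G1 X173.710 Y10.345 F2073
G1 X162.722 Y10.852 F2073
G1 X156.268 Y19.759 F2073
G1 X159.207 Y30.359 F2073
M5
G0 X160.233 Y62.664
M4 S847
G1 X169.800 Y29.709 F944
G1 X136.845 Y20.142 F944
G1 X127.278 Y53.097 F944
G1 X160.233 Y62.664 F944
M5
G0 X120.763 Y107.568
M4 S378
G1 X254.403 Y107.568 F2073
G1 X254.403 Y71.851 F2073
G1 X120.763 Y71.851 F2073
G1 X120.763 Y107.568 F2073
M5
G0 X0.000 Y0.000

1 u = 1 mm; y_m = 114.523 − y.

[1] `<path>` regular polygon, #ff8800→score S378 F2073: (159.207,30.359) → (169.327,34.670) → (179.007,29.445) → (180.958,18.620) → (173.710,10.345) → (162.722,10.852) → (156.268,19.759) → (159.207,30.359) (closed)

[2] `<polygon>` regular polygon, #ff0000→cut S847 F944: (160.233,62.664) → (169.800,29.709) → (136.845,20.142) → (127.278,53.097) → (160.233,62.664) (closed)

[3] `<rect>` rectangle, #ff8800→score S378 F2073: (120.763,107.568) → (254.403,107.568) → (254.403,71.851) → (120.763,71.851) → (120.763,107.568) (closed)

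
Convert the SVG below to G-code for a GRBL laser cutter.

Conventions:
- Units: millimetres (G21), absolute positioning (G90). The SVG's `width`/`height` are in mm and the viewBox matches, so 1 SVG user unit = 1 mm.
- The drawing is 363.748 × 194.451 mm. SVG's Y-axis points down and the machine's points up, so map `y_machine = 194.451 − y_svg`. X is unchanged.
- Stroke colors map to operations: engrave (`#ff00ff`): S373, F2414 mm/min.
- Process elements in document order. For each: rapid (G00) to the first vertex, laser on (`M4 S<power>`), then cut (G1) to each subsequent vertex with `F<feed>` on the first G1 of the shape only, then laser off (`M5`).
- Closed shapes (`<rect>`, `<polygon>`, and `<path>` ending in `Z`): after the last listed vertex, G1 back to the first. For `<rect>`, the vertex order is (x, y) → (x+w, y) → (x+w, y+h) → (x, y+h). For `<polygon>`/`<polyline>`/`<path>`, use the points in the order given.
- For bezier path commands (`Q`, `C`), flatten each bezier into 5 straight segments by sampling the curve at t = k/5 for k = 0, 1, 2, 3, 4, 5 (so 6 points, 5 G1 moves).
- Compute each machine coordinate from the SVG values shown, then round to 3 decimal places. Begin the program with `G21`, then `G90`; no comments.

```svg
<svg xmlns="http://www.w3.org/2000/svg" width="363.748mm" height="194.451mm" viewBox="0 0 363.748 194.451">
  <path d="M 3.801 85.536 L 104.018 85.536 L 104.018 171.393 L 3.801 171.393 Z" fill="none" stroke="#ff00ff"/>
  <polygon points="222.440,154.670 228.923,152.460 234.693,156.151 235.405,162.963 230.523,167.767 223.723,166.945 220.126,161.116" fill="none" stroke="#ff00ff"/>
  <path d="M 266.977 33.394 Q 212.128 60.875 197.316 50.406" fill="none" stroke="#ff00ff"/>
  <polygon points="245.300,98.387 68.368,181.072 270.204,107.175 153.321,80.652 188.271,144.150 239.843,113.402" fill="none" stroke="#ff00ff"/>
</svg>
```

1 u = 1 mm; y_m = 194.451 − y.

[1] `<path>` rectangle, #ff00ff→engrave S373 F2414: (3.801,108.915) → (104.018,108.915) → (104.018,23.058) → (3.801,23.058) → (3.801,108.915) (closed)

[2] `<polygon>` regular polygon, #ff00ff→engrave S373 F2414: (222.440,39.781) → (228.923,41.991) → (234.693,38.300) → (235.405,31.488) → (230.523,26.684) → (223.723,27.506) → (220.126,33.335) → (222.440,39.781) (closed)

[3] `<path>` quadratic bezier, #ff00ff→engrave S373 F2414: (266.977,161.057) → (246.639,151.583) → (229.504,145.144) → (215.572,141.742) → (204.842,141.375) → (197.316,144.045)

[4] `<polygon>` closed polygon, #ff00ff→engrave S373 F2414: (245.300,96.064) → (68.368,13.379) → (270.204,87.276) → (153.321,113.799) → (188.271,50.301) → (239.843,81.049) → (245.300,96.064) (closed)

G21
G90
G00 X3.801 Y108.915
M4 S373
G1 X104.018 Y108.915 F2414
G1 X104.018 Y23.058
G1 X3.801 Y23.058
G1 X3.801 Y108.915
M5
G00 X222.440 Y39.781
M4 S373
G1 X228.923 Y41.991 F2414
G1 X234.693 Y38.300
G1 X235.405 Y31.488
G1 X230.523 Y26.684
G1 X223.723 Y27.506
G1 X220.126 Y33.335
G1 X222.440 Y39.781
M5
G00 X266.977 Y161.057
M4 S373
G1 X246.639 Y151.583 F2414
G1 X229.504 Y145.144
G1 X215.572 Y141.742
G1 X204.842 Y141.375
G1 X197.316 Y144.045
M5
G00 X245.300 Y96.064
M4 S373
G1 X68.368 Y13.379 F2414
G1 X270.204 Y87.276
G1 X153.321 Y113.799
G1 X188.271 Y50.301
G1 X239.843 Y81.049
G1 X245.300 Y96.064
M5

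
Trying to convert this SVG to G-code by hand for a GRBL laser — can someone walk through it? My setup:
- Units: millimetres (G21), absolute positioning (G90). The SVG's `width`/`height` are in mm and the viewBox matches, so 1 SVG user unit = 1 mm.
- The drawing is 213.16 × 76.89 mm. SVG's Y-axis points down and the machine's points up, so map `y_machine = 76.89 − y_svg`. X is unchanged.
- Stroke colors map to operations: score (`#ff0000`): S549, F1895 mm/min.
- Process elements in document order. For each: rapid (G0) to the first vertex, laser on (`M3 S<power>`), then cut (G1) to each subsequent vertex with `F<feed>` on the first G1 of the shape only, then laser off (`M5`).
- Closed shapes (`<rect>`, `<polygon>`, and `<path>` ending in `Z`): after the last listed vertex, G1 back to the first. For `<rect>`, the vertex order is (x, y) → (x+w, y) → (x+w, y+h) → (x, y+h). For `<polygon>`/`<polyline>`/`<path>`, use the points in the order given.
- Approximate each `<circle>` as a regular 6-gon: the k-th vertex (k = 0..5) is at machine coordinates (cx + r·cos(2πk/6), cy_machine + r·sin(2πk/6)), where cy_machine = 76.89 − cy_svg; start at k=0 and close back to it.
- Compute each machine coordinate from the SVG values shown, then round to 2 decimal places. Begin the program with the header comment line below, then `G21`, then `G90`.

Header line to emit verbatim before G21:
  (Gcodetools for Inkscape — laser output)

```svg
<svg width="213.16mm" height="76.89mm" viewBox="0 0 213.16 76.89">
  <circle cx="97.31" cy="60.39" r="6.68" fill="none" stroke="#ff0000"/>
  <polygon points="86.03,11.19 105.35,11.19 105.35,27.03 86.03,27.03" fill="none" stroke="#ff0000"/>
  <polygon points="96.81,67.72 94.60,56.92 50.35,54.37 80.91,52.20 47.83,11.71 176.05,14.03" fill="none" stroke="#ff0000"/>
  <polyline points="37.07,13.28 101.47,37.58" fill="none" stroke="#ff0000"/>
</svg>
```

Since the viewBox matches the mm dimensions, user units are millimetres directly. The only transform is the Y-flip y_m = 76.89 − y_svg.

Shape 1 is a circle drawn with `<circle>`. Its stroke #ff0000 means score at S549, F1895. After flipping Y the toolpath is (103.99,16.50) → (100.65,22.29) → (93.97,22.29) → (90.63,16.50) → (93.97,10.71) → (100.65,10.71) → (103.99,16.50), returning to the start.

Shape 2 is a rectangle drawn with `<polygon>`. Its stroke #ff0000 means score at S549, F1895. After flipping Y the toolpath is (86.03,65.70) → (105.35,65.70) → (105.35,49.86) → (86.03,49.86) → (86.03,65.70), returning to the start.

Shape 3 is a closed polygon drawn with `<polygon>`. Its stroke #ff0000 means score at S549, F1895. After flipping Y the toolpath is (96.81,9.17) → (94.60,19.97) → (50.35,22.52) → (80.91,24.69) → (47.83,65.18) → (176.05,62.86) → (96.81,9.17), returning to the start.

Shape 4 is a line segment drawn with `<polyline>`. Its stroke #ff0000 means score at S549, F1895. After flipping Y the toolpath is (37.07,63.61) → (101.47,39.31).

(Gcodetools for Inkscape — laser output)
G21
G90
G0 X103.99 Y16.50
M3 S549
G1 X100.65 Y22.29 F1895
G1 X93.97 Y22.29
G1 X90.63 Y16.50
G1 X93.97 Y10.71
G1 X100.65 Y10.71
G1 X103.99 Y16.50
M5
G0 X86.03 Y65.70
M3 S549
G1 X105.35 Y65.70 F1895
G1 X105.35 Y49.86
G1 X86.03 Y49.86
G1 X86.03 Y65.70
M5
G0 X96.81 Y9.17
M3 S549
G1 X94.60 Y19.97 F1895
G1 X50.35 Y22.52
G1 X80.91 Y24.69
G1 X47.83 Y65.18
G1 X176.05 Y62.86
G1 X96.81 Y9.17
M5
G0 X37.07 Y63.61
M3 S549
G1 X101.47 Y39.31 F1895
M5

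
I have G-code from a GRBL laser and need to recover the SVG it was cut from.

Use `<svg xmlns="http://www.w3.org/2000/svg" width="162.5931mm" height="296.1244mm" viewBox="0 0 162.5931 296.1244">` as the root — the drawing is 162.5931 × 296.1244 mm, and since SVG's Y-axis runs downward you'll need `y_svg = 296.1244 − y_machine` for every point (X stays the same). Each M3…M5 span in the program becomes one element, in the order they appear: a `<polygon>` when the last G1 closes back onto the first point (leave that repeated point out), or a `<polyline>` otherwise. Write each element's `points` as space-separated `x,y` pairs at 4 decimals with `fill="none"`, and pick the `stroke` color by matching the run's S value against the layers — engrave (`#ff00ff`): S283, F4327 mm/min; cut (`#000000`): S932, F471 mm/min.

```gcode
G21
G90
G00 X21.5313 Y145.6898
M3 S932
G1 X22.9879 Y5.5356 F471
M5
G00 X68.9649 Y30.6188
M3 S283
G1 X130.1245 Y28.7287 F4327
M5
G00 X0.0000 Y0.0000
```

Machine Y-up, SVG Y-down with viewBox height 296.1244, so y_svg = 296.1244 − y_machine; X carries over.

Run 1: S932 ⇒ cut layer `#000000`. The run is open, so emit a `<polyline>` with points (Y-flipped): 21.5313,150.4346 22.9879,290.5888.

Run 2: the run's S283 means `#ff00ff` (engrave). The run is open, so emit a `<polyline>` with points (Y-flipped): 68.9649,265.5056 130.1245,267.3957.

<svg xmlns="http://www.w3.org/2000/svg" width="162.5931mm" height="296.1244mm" viewBox="0 0 162.5931 296.1244">
  <polyline points="21.5313,150.4346 22.9879,290.5888" fill="none" stroke="#000000"/>
  <polyline points="68.9649,265.5056 130.1245,267.3957" fill="none" stroke="#ff00ff"/>
</svg>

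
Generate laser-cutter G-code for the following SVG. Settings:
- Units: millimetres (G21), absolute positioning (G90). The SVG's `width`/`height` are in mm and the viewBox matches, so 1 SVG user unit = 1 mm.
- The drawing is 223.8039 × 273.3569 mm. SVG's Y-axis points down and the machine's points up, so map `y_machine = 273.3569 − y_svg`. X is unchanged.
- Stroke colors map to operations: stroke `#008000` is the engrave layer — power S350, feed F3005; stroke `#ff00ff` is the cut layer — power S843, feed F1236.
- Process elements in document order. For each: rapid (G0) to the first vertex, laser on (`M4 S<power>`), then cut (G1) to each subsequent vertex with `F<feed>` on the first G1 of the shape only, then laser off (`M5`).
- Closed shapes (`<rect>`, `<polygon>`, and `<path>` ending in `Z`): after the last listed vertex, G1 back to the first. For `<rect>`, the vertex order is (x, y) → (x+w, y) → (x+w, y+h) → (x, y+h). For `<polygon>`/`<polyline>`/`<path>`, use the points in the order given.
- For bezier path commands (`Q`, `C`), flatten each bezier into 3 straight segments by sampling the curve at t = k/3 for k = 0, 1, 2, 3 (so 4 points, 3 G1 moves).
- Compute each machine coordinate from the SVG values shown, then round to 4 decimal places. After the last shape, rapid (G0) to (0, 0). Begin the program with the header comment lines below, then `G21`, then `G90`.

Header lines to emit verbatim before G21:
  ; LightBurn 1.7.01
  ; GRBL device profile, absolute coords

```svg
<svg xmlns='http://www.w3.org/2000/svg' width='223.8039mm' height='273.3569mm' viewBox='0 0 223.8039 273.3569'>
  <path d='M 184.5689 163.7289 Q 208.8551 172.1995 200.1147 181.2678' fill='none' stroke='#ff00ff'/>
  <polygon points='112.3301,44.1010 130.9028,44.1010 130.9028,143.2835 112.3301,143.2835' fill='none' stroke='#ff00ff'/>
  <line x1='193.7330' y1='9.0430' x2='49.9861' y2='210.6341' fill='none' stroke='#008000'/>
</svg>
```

; LightBurn 1.7.01
; GRBL device profile, absolute coords
G21
G90
G0 X184.5689 Y109.6280
M4 S843
G1 X197.0901 Y103.9145 F1236
G1 X202.2720 Y98.0682
G1 X200.1147 Y92.0891
M5
G0 X112.3301 Y229.2559
M4 S843
G1 X130.9028 Y229.2559 F1236
G1 X130.9028 Y130.0734
G1 X112.3301 Y130.0734
G1 X112.3301 Y229.2559
M5
G0 X193.7330 Y264.3139
M4 S350
G1 X49.9861 Y62.7228 F3005
M5
G0 X0.0000 Y0.0000

1 u = 1 mm; y_m = 273.3569 − y.

[1] `<path>` quadratic bezier, #ff00ff→cut S843 F1236: (184.5689,109.6280) → (197.0901,103.9145) → (202.2720,98.0682) → (200.1147,92.0891)

[2] `<polygon>` rectangle, #ff00ff→cut S843 F1236: (112.3301,229.2559) → (130.9028,229.2559) → (130.9028,130.0734) → (112.3301,130.0734) → (112.3301,229.2559) (closed)

[3] `<line>` line segment, #008000→engrave S350 F3005: (193.7330,264.3139) → (49.9861,62.7228)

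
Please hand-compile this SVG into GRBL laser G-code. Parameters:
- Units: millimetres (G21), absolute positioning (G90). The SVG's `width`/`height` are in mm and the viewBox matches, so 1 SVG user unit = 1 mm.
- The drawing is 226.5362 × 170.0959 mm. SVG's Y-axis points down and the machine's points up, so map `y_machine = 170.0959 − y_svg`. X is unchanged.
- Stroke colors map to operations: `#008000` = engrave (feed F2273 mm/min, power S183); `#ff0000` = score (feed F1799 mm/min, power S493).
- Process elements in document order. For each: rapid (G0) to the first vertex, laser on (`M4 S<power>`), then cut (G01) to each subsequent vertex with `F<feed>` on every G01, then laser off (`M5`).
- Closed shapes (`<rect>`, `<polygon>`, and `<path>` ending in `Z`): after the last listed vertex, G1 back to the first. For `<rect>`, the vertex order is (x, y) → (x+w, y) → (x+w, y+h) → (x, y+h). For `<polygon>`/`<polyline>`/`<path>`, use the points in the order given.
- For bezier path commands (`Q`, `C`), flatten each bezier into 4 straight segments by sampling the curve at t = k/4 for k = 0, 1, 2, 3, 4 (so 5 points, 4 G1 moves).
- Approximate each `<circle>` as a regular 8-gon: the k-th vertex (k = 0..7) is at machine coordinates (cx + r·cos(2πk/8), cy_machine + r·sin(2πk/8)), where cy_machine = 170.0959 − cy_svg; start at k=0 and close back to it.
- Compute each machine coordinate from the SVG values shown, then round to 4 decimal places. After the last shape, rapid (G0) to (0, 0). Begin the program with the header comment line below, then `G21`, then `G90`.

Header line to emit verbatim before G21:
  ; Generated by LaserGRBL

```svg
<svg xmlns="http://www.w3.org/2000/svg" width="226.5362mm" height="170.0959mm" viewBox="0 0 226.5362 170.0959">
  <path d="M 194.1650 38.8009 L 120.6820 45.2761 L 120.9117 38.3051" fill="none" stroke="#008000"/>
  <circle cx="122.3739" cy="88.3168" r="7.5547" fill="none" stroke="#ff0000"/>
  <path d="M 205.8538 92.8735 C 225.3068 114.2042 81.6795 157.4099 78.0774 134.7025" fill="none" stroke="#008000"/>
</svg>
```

; Generated by LaserGRBL
G21
G90
G0 X194.1650 Y131.2950
M4 S183
G01 X120.6820 Y124.8198 F2273
G01 X120.9117 Y131.7908 F2273
M5
G0 X129.9286 Y81.7791
M4 S493
G01 X127.7159 Y87.1211 F1799
G01 X122.3739 Y89.3338 F1799
G01 X117.0319 Y87.1211 F1799
G01 X114.8192 Y81.7791 F1799
G01 X117.0319 Y76.4371 F1799
G01 X122.3739 Y74.2244 F1799
G01 X127.7159 Y76.4371 F1799
G01 X129.9286 Y81.7791 F1799
M5
G0 X205.8538 Y77.2224
M4 S183
G01 X194.6020 Y58.4945 F2273
G01 X150.6113 Y39.7936 F2273
G01 X102.2977 Y29.3499 F2273
G01 X78.0774 Y35.3934 F2273
M5
G0 X0.0000 Y0.0000

Since the viewBox matches the mm dimensions, user units are millimetres directly. The only transform is the Y-flip y_m = 170.0959 − y_svg.

Shape 1 is a open polyline drawn with `<path>`. Its stroke #008000 means engrave at S183, F2273. After flipping Y the toolpath is (194.1650,131.2950) → (120.6820,124.8198) → (120.9117,131.7908).

Shape 2 is a circle drawn with `<circle>`. Its stroke #ff0000 means score at S493, F1799. After flipping Y the toolpath is (129.9286,81.7791) → (127.7159,87.1211) → (122.3739,89.3338) → (117.0319,87.1211) → (114.8192,81.7791) → (117.0319,76.4371) → (122.3739,74.2244) → (127.7159,76.4371) → (129.9286,81.7791), returning to the start.

Shape 3 is a cubic bezier drawn with `<path>`. Its stroke #008000 means engrave at S183, F2273. After flipping Y the toolpath is (205.8538,77.2224) → (194.6020,58.4945) → (150.6113,39.7936) → (102.2977,29.3499) → (78.0774,35.3934).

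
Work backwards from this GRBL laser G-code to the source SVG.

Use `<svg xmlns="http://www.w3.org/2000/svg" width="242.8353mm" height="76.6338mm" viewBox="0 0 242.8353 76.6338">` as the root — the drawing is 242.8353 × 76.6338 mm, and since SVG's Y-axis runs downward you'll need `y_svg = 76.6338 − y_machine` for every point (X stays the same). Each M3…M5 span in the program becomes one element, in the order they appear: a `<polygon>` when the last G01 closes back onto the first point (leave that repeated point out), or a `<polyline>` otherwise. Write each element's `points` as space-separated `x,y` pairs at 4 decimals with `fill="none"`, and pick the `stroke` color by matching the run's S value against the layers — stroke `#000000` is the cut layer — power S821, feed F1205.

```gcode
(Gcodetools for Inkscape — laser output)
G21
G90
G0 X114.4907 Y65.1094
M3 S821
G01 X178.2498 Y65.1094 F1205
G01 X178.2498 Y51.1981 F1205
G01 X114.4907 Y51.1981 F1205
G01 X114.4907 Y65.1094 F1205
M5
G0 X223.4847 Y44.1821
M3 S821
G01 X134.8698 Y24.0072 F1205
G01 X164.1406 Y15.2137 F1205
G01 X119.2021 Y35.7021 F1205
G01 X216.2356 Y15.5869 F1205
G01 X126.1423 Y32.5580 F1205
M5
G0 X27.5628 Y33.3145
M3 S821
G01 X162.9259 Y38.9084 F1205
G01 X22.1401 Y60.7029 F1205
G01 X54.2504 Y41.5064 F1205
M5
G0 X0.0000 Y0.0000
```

<svg xmlns="http://www.w3.org/2000/svg" width="242.8353mm" height="76.6338mm" viewBox="0 0 242.8353 76.6338">
  <polygon points="114.4907,11.5244 178.2498,11.5244 178.2498,25.4357 114.4907,25.4357" fill="none" stroke="#000000"/>
  <polyline points="223.4847,32.4517 134.8698,52.6266 164.1406,61.4201 119.2021,40.9317 216.2356,61.0469 126.1423,44.0758" fill="none" stroke="#000000"/>
  <polyline points="27.5628,43.3193 162.9259,37.7254 22.1401,15.9309 54.2504,35.1274" fill="none" stroke="#000000"/>
</svg>

Each laser-on run becomes one SVG element. Flip Y back into SVG space with y_svg = 76.6338 − y_machine. Every run uses S821, so all elements get stroke `#000000` (cut).

Run 1: The run returns to its start, so emit a `<polygon>` with points (Y-flipped): 114.4907,11.5244 178.2498,11.5244 178.2498,25.4357 114.4907,25.4357.

Run 2: The run is open, so emit a `<polyline>` with points (Y-flipped): 223.4847,32.4517 134.8698,52.6266 164.1406,61.4201 119.2021,40.9317 216.2356,61.0469 126.1423,44.0758.

Run 3: The run is open, so emit a `<polyline>` with points (Y-flipped): 27.5628,43.3193 162.9259,37.7254 22.1401,15.9309 54.2504,35.1274.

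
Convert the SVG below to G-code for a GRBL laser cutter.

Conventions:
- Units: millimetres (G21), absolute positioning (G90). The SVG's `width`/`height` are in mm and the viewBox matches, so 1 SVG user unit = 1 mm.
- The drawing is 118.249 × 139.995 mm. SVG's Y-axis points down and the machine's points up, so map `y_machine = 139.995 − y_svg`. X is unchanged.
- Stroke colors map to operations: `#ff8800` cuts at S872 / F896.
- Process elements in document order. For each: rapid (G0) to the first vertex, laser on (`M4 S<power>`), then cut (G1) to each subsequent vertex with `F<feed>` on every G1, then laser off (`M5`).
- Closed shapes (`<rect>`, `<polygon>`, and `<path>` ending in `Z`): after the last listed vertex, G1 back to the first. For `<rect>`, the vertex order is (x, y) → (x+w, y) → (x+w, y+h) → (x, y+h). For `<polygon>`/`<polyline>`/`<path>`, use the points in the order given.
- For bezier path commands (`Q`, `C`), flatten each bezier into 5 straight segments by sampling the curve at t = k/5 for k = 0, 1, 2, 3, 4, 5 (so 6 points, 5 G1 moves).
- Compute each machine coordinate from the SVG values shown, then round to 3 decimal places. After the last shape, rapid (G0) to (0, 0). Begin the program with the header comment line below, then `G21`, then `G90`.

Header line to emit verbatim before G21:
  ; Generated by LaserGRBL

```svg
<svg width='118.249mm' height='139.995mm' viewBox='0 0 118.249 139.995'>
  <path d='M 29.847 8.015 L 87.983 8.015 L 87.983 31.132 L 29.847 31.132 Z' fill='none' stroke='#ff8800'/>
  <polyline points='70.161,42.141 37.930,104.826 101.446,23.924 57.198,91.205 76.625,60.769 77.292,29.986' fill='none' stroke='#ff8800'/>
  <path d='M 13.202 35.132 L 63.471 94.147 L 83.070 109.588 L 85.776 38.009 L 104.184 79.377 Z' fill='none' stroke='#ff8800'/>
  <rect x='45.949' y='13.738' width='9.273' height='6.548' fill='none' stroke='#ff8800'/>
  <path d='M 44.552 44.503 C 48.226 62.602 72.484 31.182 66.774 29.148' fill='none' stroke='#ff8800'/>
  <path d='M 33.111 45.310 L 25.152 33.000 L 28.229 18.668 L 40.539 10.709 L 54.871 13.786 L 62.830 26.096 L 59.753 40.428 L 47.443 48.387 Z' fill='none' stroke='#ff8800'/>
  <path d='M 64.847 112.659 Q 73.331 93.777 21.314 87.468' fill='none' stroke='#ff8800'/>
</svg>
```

Since the viewBox matches the mm dimensions, user units are millimetres directly. The only transform is the Y-flip y_m = 139.995 − y_svg.

Shape 1 is a rectangle drawn with `<path>`. Its stroke #ff8800 means cut at S872, F896. After flipping Y the toolpath is (29.847,131.980) → (87.983,131.980) → (87.983,108.863) → (29.847,108.863) → (29.847,131.980), returning to the start.

Shape 2 is a open polyline drawn with `<polyline>`. Its stroke #ff8800 means cut at S872, F896. After flipping Y the toolpath is (70.161,97.854) → (37.930,35.169) → (101.446,116.071) → (57.198,48.790) → (76.625,79.226) → (77.292,110.009).

Shape 3 is a closed polygon drawn with `<path>`. Its stroke #ff8800 means cut at S872, F896. After flipping Y the toolpath is (13.202,104.863) → (63.471,45.848) → (83.070,30.407) → (85.776,101.986) → (104.184,60.618) → (13.202,104.863), returning to the start.

Shape 4 is a rectangle drawn with `<rect>`. Its stroke #ff8800 means cut at S872, F896. After flipping Y the toolpath is (45.949,126.257) → (55.222,126.257) → (55.222,119.709) → (45.949,119.709) → (45.949,126.257), returning to the start.

Shape 5 is a cubic bezier drawn with `<path>`. Its stroke #ff8800 means cut at S872, F896. After flipping Y the toolpath is (44.552,95.492) → (48.822,89.944) → (55.606,92.492) → (62.477,99.351) → (67.008,106.732) → (66.774,110.847).

Shape 6 is a regular polygon drawn with `<path>`. Its stroke #ff8800 means cut at S872, F896. After flipping Y the toolpath is (33.111,94.685) → (25.152,106.995) → (28.229,121.327) → (40.539,129.286) → (54.871,126.209) → (62.830,113.899) → (59.753,99.567) → (47.443,91.608) → (33.111,94.685), returning to the start.

Shape 7 is a quadratic bezier drawn with `<path>`. Its stroke #ff8800 means cut at S872, F896. After flipping Y the toolpath is (64.847,27.336) → (65.821,34.386) → (61.954,40.430) → (53.247,45.468) → (39.701,49.500) → (21.314,52.527).

; Generated by LaserGRBL
G21
G90
G0 X29.847 Y131.980
M4 S872
G1 X87.983 Y131.980 F896
G1 X87.983 Y108.863 F896
G1 X29.847 Y108.863 F896
G1 X29.847 Y131.980 F896
M5
G0 X70.161 Y97.854
M4 S872
G1 X37.930 Y35.169 F896
G1 X101.446 Y116.071 F896
G1 X57.198 Y48.790 F896
G1 X76.625 Y79.226 F896
G1 X77.292 Y110.009 F896
M5
G0 X13.202 Y104.863
M4 S872
G1 X63.471 Y45.848 F896
G1 X83.070 Y30.407 F896
G1 X85.776 Y101.986 F896
G1 X104.184 Y60.618 F896
G1 X13.202 Y104.863 F896
M5
G0 X45.949 Y126.257
M4 S872
G1 X55.222 Y126.257 F896
G1 X55.222 Y119.709 F896
G1 X45.949 Y119.709 F896
G1 X45.949 Y126.257 F896
M5
G0 X44.552 Y95.492
M4 S872
G1 X48.822 Y89.944 F896
G1 X55.606 Y92.492 F896
G1 X62.477 Y99.351 F896
G1 X67.008 Y106.732 F896
G1 X66.774 Y110.847 F896
M5
G0 X33.111 Y94.685
M4 S872
G1 X25.152 Y106.995 F896
G1 X28.229 Y121.327 F896
G1 X40.539 Y129.286 F896
G1 X54.871 Y126.209 F896
G1 X62.830 Y113.899 F896
G1 X59.753 Y99.567 F896
G1 X47.443 Y91.608 F896
G1 X33.111 Y94.685 F896
M5
G0 X64.847 Y27.336
M4 S872
G1 X65.821 Y34.386 F896
G1 X61.954 Y40.430 F896
G1 X53.247 Y45.468 F896
G1 X39.701 Y49.500 F896
G1 X21.314 Y52.527 F896
M5
G0 X0.000 Y0.000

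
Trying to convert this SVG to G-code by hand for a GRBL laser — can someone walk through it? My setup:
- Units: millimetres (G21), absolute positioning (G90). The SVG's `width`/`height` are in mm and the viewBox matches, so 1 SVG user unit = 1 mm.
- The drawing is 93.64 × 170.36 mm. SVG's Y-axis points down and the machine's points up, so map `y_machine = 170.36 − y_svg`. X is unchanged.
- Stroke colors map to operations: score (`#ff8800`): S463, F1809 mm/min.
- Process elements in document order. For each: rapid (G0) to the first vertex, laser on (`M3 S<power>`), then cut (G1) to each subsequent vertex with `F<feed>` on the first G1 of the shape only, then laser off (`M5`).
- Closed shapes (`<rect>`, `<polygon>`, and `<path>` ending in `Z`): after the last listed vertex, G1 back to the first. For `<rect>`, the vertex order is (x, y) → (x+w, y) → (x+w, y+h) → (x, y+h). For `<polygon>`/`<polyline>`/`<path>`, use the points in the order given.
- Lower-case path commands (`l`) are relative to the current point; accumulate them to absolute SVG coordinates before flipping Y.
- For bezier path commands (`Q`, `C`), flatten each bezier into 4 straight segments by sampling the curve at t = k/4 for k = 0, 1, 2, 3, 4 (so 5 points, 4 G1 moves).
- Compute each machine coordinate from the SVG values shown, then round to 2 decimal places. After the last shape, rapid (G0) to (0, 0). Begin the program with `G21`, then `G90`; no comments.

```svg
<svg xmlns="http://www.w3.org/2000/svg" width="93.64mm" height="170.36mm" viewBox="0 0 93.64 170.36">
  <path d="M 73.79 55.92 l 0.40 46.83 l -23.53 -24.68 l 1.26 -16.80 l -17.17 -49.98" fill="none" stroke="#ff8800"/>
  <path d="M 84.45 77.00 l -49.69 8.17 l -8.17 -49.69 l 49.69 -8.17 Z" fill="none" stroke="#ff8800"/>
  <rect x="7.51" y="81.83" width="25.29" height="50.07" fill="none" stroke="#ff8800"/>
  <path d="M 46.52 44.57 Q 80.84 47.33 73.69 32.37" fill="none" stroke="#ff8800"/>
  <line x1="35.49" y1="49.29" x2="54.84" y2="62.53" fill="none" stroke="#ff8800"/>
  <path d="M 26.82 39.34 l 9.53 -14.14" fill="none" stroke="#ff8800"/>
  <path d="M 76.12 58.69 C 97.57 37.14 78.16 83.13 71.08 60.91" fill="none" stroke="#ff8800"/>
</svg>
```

G21
G90
G0 X73.79 Y114.44
M3 S463
G1 X74.19 Y67.61 F1809
G1 X50.66 Y92.29
G1 X51.92 Y109.09
G1 X34.75 Y159.07
M5
G0 X84.45 Y93.36
M3 S463
G1 X34.76 Y85.19 F1809
G1 X26.59 Y134.88
G1 X76.28 Y143.05
G1 X84.45 Y93.36
M5
G0 X7.51 Y88.53
M3 S463
G1 X32.80 Y88.53 F1809
G1 X32.80 Y38.46
G1 X7.51 Y38.46
G1 X7.51 Y88.53
M5
G0 X46.52 Y125.79
M3 S463
G1 X61.09 Y125.52 F1809
G1 X70.47 Y127.46
G1 X74.67 Y131.62
G1 X73.69 Y137.99
M5
G0 X35.49 Y121.07
M3 S463
G1 X54.84 Y107.83 F1809
M5
G0 X26.82 Y131.02
M3 S463
G1 X36.35 Y145.16 F1809
M5
G0 X76.12 Y111.67
M3 S463
G1 X85.38 Y117.29 F1809
G1 X84.30 Y110.31
G1 X77.87 Y103.45
G1 X71.08 Y109.45
M5
G0 X0.00 Y0.00

viewBox `0 0 93.64 170.36` with mm width/height → 1 unit = 1 mm. Flip: y_m = 170.36 − y_svg.

**Shape 1** — `<path>` open polyline, stroke `#ff8800` → score (S463, F1809). Machine vertices: (73.79,114.44) → (74.19,67.61) → (50.66,92.29) → (51.92,109.09) → (34.75,159.07). Open path.

**Shape 2** — `<path>` regular polygon, stroke `#ff8800` → score (S463, F1809). Machine vertices: (84.45,93.36) → (34.76,85.19) → (26.59,134.88) → (76.28,143.05) → (84.45,93.36). Closed: final G1 returns to the first vertex.

**Shape 3** — `<rect>` rectangle, stroke `#ff8800` → score (S463, F1809). Machine vertices: (7.51,88.53) → (32.80,88.53) → (32.80,38.46) → (7.51,38.46) → (7.51,88.53). Closed: final G1 returns to the first vertex.

**Shape 4** — `<path>` quadratic bezier, stroke `#ff8800` → score (S463, F1809). Control points (SVG): P0=(46.52,44.57), P1=(80.84,47.33), P2=(73.69,32.37); sampled at t=k/4. Machine vertices: (46.52,125.79) → (61.09,125.52) → (70.47,127.46) → (74.67,131.62) → (73.69,137.99). Open path.

**Shape 5** — `<line>` line segment, stroke `#ff8800` → score (S463, F1809). Machine vertices: (35.49,121.07) → (54.84,107.83). Open path.

**Shape 6** — `<path>` line segment, stroke `#ff8800` → score (S463, F1809). Machine vertices: (26.82,131.02) → (36.35,145.16). Open path.

**Shape 7** — `<path>` cubic bezier, stroke `#ff8800` → score (S463, F1809). Control points (SVG): P0=(76.12,58.69), P1=(97.57,37.14), P2=(78.16,83.13), P3=(71.08,60.91); sampled at t=k/4. Machine vertices: (76.12,111.67) → (85.38,117.29) → (84.30,110.31) → (77.87,103.45) → (71.08,109.45). Open path.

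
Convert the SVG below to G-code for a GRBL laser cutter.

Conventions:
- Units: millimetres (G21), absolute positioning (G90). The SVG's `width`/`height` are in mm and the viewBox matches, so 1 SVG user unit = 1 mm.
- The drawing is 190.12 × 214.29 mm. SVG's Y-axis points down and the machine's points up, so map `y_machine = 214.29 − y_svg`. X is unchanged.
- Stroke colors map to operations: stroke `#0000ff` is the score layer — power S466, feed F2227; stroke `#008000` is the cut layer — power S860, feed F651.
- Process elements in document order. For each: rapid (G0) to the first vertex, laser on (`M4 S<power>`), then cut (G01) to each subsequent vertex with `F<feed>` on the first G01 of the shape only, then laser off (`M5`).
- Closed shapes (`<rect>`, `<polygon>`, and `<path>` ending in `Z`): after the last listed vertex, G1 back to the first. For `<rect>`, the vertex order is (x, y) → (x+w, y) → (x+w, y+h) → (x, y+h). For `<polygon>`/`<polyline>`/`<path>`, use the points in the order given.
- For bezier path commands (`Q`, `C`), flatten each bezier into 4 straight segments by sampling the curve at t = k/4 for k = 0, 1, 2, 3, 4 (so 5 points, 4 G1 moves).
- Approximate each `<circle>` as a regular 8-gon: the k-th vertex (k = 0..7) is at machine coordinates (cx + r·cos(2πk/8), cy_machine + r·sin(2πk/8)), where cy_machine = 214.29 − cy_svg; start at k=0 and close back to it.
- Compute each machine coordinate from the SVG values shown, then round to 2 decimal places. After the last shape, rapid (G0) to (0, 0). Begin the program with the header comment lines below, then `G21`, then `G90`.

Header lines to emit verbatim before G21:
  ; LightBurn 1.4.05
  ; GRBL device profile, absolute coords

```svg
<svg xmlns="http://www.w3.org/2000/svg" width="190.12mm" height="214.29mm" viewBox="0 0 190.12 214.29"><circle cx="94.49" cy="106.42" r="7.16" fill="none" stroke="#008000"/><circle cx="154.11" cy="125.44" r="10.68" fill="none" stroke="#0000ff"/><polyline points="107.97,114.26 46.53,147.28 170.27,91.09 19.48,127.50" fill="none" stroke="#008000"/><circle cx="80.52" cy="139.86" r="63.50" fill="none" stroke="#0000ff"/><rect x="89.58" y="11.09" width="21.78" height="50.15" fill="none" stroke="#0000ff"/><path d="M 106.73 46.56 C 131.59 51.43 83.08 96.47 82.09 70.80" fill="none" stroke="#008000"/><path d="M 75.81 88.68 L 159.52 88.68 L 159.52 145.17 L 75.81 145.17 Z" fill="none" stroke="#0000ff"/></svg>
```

; LightBurn 1.4.05
; GRBL device profile, absolute coords
G21
G90
G0 X101.65 Y107.87
M4 S860
G01 X99.55 Y112.93 F651
G01 X94.49 Y115.03
G01 X89.43 Y112.93
G01 X87.33 Y107.87
G01 X89.43 Y102.81
G01 X94.49 Y100.71
G01 X99.55 Y102.81
G01 X101.65 Y107.87
M5
G0 X164.79 Y88.85
M4 S466
G01 X161.66 Y96.40 F2227
G01 X154.11 Y99.53
G01 X146.56 Y96.40
G01 X143.43 Y88.85
G01 X146.56 Y81.30
G01 X154.11 Y78.17
G01 X161.66 Y81.30
G01 X164.79 Y88.85
M5
G0 X107.97 Y100.03
M4 S860
G01 X46.53 Y67.01 F651
G01 X170.27 Y123.20
G01 X19.48 Y86.79
M5
G0 X144.02 Y74.43
M4 S466
G01 X125.42 Y119.33 F2227
G01 X80.52 Y137.93
G01 X35.62 Y119.33
G01 X17.02 Y74.43
G01 X35.62 Y29.53
G01 X80.52 Y10.93
G01 X125.42 Y29.53
G01 X144.02 Y74.43
M5
G0 X89.58 Y203.20
M4 S466
G01 X111.36 Y203.20 F2227
G01 X111.36 Y153.05
G01 X89.58 Y153.05
G01 X89.58 Y203.20
M5
G0 X106.73 Y167.73
M4 S860
G01 X113.51 Y158.28 F651
G01 X104.10 Y144.16
G01 X89.85 Y135.76
G01 X82.09 Y143.49
M5
G0 X75.81 Y125.61
M4 S466
G01 X159.52 Y125.61 F2227
G01 X159.52 Y69.12
G01 X75.81 Y69.12
G01 X75.81 Y125.61
M5
G0 X0.00 Y0.00

Since the viewBox matches the mm dimensions, user units are millimetres directly. The only transform is the Y-flip y_m = 214.29 − y_svg.

Shape 1 is a circle drawn with `<circle>`. Its stroke #008000 means cut at S860, F651. After flipping Y the toolpath is (101.65,107.87) → (99.55,112.93) → (94.49,115.03) → (89.43,112.93) → (87.33,107.87) → (89.43,102.81) → (94.49,100.71) → (99.55,102.81) → (101.65,107.87), returning to the start.

Shape 2 is a circle drawn with `<circle>`. Its stroke #0000ff means score at S466, F2227. After flipping Y the toolpath is (164.79,88.85) → (161.66,96.40) → (154.11,99.53) → (146.56,96.40) → (143.43,88.85) → (146.56,81.30) → (154.11,78.17) → (161.66,81.30) → (164.79,88.85), returning to the start.

Shape 3 is a open polyline drawn with `<polyline>`. Its stroke #008000 means cut at S860, F651. After flipping Y the toolpath is (107.97,100.03) → (46.53,67.01) → (170.27,123.20) → (19.48,86.79).

Shape 4 is a circle drawn with `<circle>`. Its stroke #0000ff means score at S466, F2227. After flipping Y the toolpath is (144.02,74.43) → (125.42,119.33) → (80.52,137.93) → (35.62,119.33) → (17.02,74.43) → (35.62,29.53) → (80.52,10.93) → (125.42,29.53) → (144.02,74.43), returning to the start.

Shape 5 is a rectangle drawn with `<rect>`. Its stroke #0000ff means score at S466, F2227. After flipping Y the toolpath is (89.58,203.20) → (111.36,203.20) → (111.36,153.05) → (89.58,153.05) → (89.58,203.20), returning to the start.

Shape 6 is a cubic bezier drawn with `<path>`. Its stroke #008000 means cut at S860, F651. After flipping Y the toolpath is (106.73,167.73) → (113.51,158.28) → (104.10,144.16) → (89.85,135.76) → (82.09,143.49).

Shape 7 is a rectangle drawn with `<path>`. Its stroke #0000ff means score at S466, F2227. After flipping Y the toolpath is (75.81,125.61) → (159.52,125.61) → (159.52,69.12) → (75.81,69.12) → (75.81,125.61), returning to the start.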